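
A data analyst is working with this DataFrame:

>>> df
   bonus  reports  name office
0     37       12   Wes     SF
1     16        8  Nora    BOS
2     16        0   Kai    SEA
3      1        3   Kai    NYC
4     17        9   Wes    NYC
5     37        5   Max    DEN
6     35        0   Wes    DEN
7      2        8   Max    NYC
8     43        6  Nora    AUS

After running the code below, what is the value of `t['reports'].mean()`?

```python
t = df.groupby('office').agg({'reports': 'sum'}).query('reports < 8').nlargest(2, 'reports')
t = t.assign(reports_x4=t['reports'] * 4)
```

5.5

group by office, sum of reports:
        reports
office         
AUS           6
BOS           8
DEN           5
NYC          20
SEA           0
SF           12
filter rows where reports < 8:
        reports
office         
AUS           6
DEN           5
SEA           0
take 2 rows with largest reports:
        reports
office         
AUS           6
DEN           5
add column reports_x4 = t['reports'] * 4:
        reports  reports_x4
office                     
AUS           6          24
DEN           5          20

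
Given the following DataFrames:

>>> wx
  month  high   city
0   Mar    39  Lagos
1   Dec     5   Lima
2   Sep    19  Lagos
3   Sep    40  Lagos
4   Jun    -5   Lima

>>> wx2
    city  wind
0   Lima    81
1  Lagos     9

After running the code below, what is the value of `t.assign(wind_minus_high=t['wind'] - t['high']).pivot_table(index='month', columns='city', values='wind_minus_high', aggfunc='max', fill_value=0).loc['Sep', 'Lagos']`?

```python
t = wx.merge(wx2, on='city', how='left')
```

merge on 'city' (how='left') → 5 rows:
  month  high   city  wind
0   Mar    39  Lagos     9
1   Dec     5   Lima    81
2   Sep    19  Lagos     9
3   Sep    40  Lagos     9
4   Jun    -5   Lima    81
add column wind_minus_high = t['wind'] - t['high']:
  month  high   city  wind  wind_minus_high
0   Mar    39  Lagos     9              -30
1   Dec     5   Lima    81               76
2   Sep    19  Lagos     9              -10
3   Sep    40  Lagos     9              -31
4   Jun    -5   Lima    81               86
pivot: rows=month, cols=city, max(wind_minus_high):
city   Lagos  Lima
month             
Dec        0    76
Jun        0    86
Mar      -30     0
Sep      -10     0
Reading off the value at row 'Sep', column 'Lagos', we get -10.

-10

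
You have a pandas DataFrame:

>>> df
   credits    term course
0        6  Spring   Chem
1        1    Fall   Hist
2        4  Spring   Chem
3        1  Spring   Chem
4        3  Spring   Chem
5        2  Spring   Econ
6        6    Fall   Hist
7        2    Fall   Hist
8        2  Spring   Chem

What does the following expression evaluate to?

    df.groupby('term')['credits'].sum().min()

group by term, sum of credits:
term
Fall       9
Spring    18
Name: credits, dtype: int64
Reading off the min of the resulting series, we get 9.

9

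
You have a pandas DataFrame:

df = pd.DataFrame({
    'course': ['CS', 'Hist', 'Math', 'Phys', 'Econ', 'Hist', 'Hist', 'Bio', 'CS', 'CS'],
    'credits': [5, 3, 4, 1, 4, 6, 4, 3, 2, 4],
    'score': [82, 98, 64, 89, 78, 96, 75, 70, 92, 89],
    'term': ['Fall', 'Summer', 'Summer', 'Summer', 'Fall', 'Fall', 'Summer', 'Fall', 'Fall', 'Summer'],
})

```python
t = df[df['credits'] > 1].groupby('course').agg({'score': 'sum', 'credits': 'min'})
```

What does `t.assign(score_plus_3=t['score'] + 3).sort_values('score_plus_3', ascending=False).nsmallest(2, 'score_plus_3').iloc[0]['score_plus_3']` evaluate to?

67

filter rows where credits > 1:
  course  credits  score    term
0     CS        5     82    Fall
1   Hist        3     98  Summer
2   Math        4     64  Summer
4   Econ        4     78    Fall
5   Hist        6     96    Fall
6   Hist        4     75  Summer
7    Bio        3     70    Fall
8     CS        2     92    Fall
9     CS        4     89  Summer
group by course: sum(score), min(credits):
        score  credits
course                
Bio        70        3
CS        263        2
Econ       78        4
Hist      269        3
Math       64        4
add column score_plus_3 = t['score'] + 3:
        score  credits  score_plus_3
course                              
Bio        70        3            73
CS        263        2           266
Econ       78        4            81
Hist      269        3           272
Math       64        4            67
sort by score_plus_3 descending:
        score  credits  score_plus_3
course                              
Hist      269        3           272
CS        263        2           266
Econ       78        4            81
Bio        70        3            73
Math       64        4            67
take 2 rows with smallest score_plus_3:
        score  credits  score_plus_3
course                              
Math       64        4            67
Bio        70        3            73
So iloc[0]['score_plus_3'] = 67.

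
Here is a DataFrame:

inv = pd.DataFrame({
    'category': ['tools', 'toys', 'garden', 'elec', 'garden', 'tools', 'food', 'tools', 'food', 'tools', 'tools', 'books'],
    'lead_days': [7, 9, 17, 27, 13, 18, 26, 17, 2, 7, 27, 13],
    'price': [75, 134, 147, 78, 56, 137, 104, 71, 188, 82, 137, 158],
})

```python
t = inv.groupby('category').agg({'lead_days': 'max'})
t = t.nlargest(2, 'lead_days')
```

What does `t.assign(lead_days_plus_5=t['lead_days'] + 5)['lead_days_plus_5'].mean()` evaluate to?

group by category, max of lead_days:
          lead_days
category           
books            13
elec             27
food             26
garden           17
tools            27
toys              9
take 2 rows with largest lead_days:
          lead_days
category           
elec             27
tools            27
add column lead_days_plus_5 = t['lead_days'] + 5:
          lead_days  lead_days_plus_5
category                             
elec             27                32
tools            27                32
mean of column 'lead_days_plus_5' → 32.0

32.0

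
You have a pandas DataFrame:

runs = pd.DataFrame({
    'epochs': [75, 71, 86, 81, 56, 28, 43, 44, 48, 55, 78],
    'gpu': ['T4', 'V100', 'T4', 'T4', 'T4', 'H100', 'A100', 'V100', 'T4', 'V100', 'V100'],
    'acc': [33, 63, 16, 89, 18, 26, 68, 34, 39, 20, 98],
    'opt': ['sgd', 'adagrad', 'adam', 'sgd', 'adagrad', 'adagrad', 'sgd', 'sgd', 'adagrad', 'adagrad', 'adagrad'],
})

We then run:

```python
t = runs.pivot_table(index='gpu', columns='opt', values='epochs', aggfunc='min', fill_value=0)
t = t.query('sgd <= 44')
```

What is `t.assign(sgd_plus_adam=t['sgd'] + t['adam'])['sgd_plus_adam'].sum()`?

87

pivot: rows=gpu, cols=opt, min(epochs):
opt   adagrad  adam  sgd
gpu                     
A100        0     0   43
H100       28     0    0
T4         48    86   75
V100       55     0   44
filter rows where sgd <= 44:
opt   adagrad  adam  sgd
gpu                     
A100        0     0   43
H100       28     0    0
V100       55     0   44
add column sgd_plus_adam = t['sgd'] + t['adam']:
opt   adagrad  adam  sgd  sgd_plus_adam
gpu                                    
A100        0     0   43             43
H100       28     0    0              0
V100       55     0   44             44
Reading off the sum of column 'sgd_plus_adam', we get 87.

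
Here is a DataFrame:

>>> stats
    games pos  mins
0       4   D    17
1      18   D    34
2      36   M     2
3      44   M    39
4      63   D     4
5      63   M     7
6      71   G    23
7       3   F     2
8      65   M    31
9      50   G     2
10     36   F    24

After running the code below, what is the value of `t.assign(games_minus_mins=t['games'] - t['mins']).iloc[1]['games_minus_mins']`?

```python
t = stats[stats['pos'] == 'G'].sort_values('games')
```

48

filter rows where pos == 'G':
   games pos  mins
6     71   G    23
9     50   G     2
sort by games:
   games pos  mins
9     50   G     2
6     71   G    23
add column games_minus_mins = t['games'] - t['mins']:
   games pos  mins  games_minus_mins
9     50   G     2                48
6     71   G    23                48
Hence 48.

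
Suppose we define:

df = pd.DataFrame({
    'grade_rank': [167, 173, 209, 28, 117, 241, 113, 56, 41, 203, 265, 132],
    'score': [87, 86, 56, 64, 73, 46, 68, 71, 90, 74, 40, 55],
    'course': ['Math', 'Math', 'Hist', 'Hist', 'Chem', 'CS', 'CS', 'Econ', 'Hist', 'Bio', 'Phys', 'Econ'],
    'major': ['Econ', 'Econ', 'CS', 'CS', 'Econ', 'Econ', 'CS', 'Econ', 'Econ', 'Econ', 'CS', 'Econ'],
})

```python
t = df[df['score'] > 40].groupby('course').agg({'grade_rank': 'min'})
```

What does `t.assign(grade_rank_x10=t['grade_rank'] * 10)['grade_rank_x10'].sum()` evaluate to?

6840

filter rows where score > 40:
    grade_rank  score course major
0          167     87   Math  Econ
1          173     86   Math  Econ
2          209     56   Hist    CS
3           28     64   Hist    CS
4          117     73   Chem  Econ
5          241     46     CS  Econ
6          113     68     CS    CS
7           56     71   Econ  Econ
8           41     90   Hist  Econ
9          203     74    Bio  Econ
11         132     55   Econ  Econ
group by course, min of grade_rank:
        grade_rank
course            
Bio            203
CS             113
Chem           117
Econ            56
Hist            28
Math           167
add column grade_rank_x10 = t['grade_rank'] * 10:
        grade_rank  grade_rank_x10
course                            
Bio            203            2030
CS             113            1130
Chem           117            1170
Econ            56             560
Hist            28             280
Math           167            1670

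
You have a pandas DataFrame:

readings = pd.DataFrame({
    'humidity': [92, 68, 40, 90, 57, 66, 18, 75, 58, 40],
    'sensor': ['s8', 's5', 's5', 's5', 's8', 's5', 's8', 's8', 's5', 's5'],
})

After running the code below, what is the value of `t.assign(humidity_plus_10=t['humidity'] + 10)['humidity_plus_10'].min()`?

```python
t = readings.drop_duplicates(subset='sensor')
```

78

drop duplicate sensor (keep=first):
   humidity sensor
0        92     s8
1        68     s5
add column humidity_plus_10 = t['humidity'] + 10:
   humidity sensor  humidity_plus_10
0        92     s8               102
1        68     s5                78
Finally, min of column 'humidity_plus_10' = 78.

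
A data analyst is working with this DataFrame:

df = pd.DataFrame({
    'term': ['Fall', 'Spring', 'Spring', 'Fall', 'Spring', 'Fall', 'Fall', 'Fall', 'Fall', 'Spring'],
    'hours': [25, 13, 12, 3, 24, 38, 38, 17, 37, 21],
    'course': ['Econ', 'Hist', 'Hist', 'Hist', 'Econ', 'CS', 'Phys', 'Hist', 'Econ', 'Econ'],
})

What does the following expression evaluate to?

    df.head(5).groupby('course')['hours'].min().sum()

27

take first 5 rows:
     term  hours course
0    Fall     25   Econ
1  Spring     13   Hist
2  Spring     12   Hist
3    Fall      3   Hist
4  Spring     24   Econ
group by course, min of hours:
course
Econ    24
Hist     3
Name: hours, dtype: int64
The sum of the resulting series is 27.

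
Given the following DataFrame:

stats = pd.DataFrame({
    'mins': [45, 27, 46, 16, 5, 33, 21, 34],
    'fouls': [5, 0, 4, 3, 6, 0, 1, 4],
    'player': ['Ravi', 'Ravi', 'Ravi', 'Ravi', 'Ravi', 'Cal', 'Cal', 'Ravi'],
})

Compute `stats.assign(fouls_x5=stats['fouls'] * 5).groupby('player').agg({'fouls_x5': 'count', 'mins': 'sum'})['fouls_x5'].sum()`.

8

add column fouls_x5 = stats['fouls'] * 5:
   mins  fouls player  fouls_x5
0    45      5   Ravi        25
1    27      0   Ravi         0
2    46      4   Ravi        20
3    16      3   Ravi        15
4     5      6   Ravi        30
5    33      0    Cal         0
6    21      1    Cal         5
7    34      4   Ravi        20
group by player: count(fouls_x5), sum(mins):
        fouls_x5  mins
player                
Cal            2    54
Ravi           6   173
Finally, sum of column 'fouls_x5' = 8.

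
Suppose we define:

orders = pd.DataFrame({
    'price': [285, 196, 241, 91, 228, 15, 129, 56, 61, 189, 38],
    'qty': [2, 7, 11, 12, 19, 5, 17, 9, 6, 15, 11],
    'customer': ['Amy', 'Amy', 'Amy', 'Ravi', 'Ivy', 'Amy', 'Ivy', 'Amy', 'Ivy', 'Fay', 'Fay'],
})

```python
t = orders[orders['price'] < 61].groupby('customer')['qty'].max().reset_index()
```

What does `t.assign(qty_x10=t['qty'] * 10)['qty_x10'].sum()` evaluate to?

filter rows where price < 61:
    price  qty customer
5      15    5      Amy
7      56    9      Amy
10     38   11      Fay
group by customer, max of qty:
customer
Amy     9
Fay    11
Name: qty, dtype: int64
reset_index():
  customer  qty
0      Amy    9
1      Fay   11
add column qty_x10 = t['qty'] * 10:
  customer  qty  qty_x10
0      Amy    9       90
1      Fay   11      110

200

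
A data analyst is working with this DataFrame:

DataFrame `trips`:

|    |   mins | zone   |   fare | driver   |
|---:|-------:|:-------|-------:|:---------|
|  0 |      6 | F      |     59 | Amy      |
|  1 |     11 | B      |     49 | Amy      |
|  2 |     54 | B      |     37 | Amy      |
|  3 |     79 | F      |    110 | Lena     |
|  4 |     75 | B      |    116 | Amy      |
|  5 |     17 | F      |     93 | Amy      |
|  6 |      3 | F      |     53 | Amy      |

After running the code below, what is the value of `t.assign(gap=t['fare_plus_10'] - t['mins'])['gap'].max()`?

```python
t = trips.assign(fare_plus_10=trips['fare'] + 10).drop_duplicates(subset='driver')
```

add column fare_plus_10 = trips['fare'] + 10:
   mins zone  fare driver  fare_plus_10
0     6    F    59    Amy            69
1    11    B    49    Amy            59
2    54    B    37    Amy            47
3    79    F   110   Lena           120
4    75    B   116    Amy           126
5    17    F    93    Amy           103
6     3    F    53    Amy            63
drop duplicate driver (keep=first):
   mins zone  fare driver  fare_plus_10
0     6    F    59    Amy            69
3    79    F   110   Lena           120
add column gap = t['fare_plus_10'] - t['mins']:
   mins zone  fare driver  fare_plus_10  gap
0     6    F    59    Amy            69   63
3    79    F   110   Lena           120   41

63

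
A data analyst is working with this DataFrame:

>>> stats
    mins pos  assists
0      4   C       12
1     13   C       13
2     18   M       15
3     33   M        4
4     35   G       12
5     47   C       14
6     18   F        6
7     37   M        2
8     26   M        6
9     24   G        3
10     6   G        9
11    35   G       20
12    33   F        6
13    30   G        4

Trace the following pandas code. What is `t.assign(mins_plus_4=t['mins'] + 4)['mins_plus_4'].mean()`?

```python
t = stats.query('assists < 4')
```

filter rows where assists < 4:
   mins pos  assists
7    37   M        2
9    24   G        3
add column mins_plus_4 = t['mins'] + 4:
   mins pos  assists  mins_plus_4
7    37   M        2           41
9    24   G        3           28
Hence 34.5.

34.5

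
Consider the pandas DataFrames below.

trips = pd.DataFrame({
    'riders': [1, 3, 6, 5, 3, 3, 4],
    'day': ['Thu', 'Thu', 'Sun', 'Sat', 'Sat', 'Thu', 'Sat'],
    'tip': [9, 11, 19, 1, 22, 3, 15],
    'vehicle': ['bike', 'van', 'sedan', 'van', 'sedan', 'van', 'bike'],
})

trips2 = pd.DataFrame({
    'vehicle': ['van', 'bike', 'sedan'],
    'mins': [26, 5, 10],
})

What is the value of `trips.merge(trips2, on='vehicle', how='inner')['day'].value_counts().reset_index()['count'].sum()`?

7

merge on 'vehicle' (how='inner') → 7 rows:
   riders  day  tip vehicle  mins
0       1  Thu    9    bike     5
1       3  Thu   11     van    26
2       6  Sun   19   sedan    10
3       5  Sat    1     van    26
4       3  Sat   22   sedan    10
5       3  Thu    3     van    26
6       4  Sat   15    bike     5
value_counts of day:
day
Thu    3
Sat    3
Sun    1
Name: count, dtype: int64
reset_index():
   day  count
0  Thu      3
1  Sat      3
2  Sun      1
The sum of column 'count' is 7.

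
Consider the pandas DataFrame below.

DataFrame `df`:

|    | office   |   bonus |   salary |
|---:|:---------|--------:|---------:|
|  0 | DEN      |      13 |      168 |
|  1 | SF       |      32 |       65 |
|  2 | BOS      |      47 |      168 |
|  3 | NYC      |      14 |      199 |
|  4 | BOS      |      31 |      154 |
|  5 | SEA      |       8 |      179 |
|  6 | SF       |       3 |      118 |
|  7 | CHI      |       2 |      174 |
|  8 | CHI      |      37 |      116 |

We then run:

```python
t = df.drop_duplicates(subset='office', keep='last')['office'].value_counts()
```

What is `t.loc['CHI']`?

drop duplicate office (keep=last):
  office  bonus  salary
0    DEN     13     168
3    NYC     14     199
4    BOS     31     154
5    SEA      8     179
6     SF      3     118
8    CHI     37     116
value_counts of office:
office
DEN    1
NYC    1
BOS    1
SEA    1
SF     1
CHI    1
Name: count, dtype: int64
Hence 1.

1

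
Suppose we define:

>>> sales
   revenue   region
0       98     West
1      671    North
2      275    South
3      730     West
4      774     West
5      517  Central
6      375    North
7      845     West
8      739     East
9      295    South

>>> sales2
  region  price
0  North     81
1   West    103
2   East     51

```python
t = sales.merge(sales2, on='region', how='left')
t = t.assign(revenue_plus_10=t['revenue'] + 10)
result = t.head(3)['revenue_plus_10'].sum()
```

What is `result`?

merge on 'region' (how='left') → 10 rows:
   revenue   region  price
0       98     West  103.0
1      671    North   81.0
2      275    South    NaN
3      730     West  103.0
4      774     West  103.0
5      517  Central    NaN
6      375    North   81.0
7      845     West  103.0
8      739     East   51.0
9      295    South    NaN
add column revenue_plus_10 = t['revenue'] + 10:
   revenue   region  price  revenue_plus_10
0       98     West  103.0              108
1      671    North   81.0              681
2      275    South    NaN              285
3      730     West  103.0              740
4      774     West  103.0              784
5      517  Central    NaN              527
6      375    North   81.0              385
7      845     West  103.0              855
8      739     East   51.0              749
9      295    South    NaN              305
take first 3 rows:
   revenue region  price  revenue_plus_10
0       98   West  103.0              108
1      671  North   81.0              681
2      275  South    NaN              285

1074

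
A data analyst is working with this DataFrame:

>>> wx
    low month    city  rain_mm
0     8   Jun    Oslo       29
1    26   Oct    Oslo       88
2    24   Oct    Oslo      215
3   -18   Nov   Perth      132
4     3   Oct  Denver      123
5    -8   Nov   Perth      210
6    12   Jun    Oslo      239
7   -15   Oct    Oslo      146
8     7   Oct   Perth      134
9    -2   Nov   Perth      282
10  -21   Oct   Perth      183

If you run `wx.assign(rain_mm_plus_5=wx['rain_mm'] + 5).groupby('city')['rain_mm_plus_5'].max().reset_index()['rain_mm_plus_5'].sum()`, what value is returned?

add column rain_mm_plus_5 = wx['rain_mm'] + 5:
    low month    city  rain_mm  rain_mm_plus_5
0     8   Jun    Oslo       29              34
1    26   Oct    Oslo       88              93
2    24   Oct    Oslo      215             220
3   -18   Nov   Perth      132             137
4     3   Oct  Denver      123             128
5    -8   Nov   Perth      210             215
6    12   Jun    Oslo      239             244
7   -15   Oct    Oslo      146             151
8     7   Oct   Perth      134             139
9    -2   Nov   Perth      282             287
10  -21   Oct   Perth      183             188
group by city, max of rain_mm_plus_5:
city
Denver    128
Oslo      244
Perth     287
Name: rain_mm_plus_5, dtype: int64
reset_index():
     city  rain_mm_plus_5
0  Denver             128
1    Oslo             244
2   Perth             287
Then the sum of column 'rain_mm_plus_5': 659

659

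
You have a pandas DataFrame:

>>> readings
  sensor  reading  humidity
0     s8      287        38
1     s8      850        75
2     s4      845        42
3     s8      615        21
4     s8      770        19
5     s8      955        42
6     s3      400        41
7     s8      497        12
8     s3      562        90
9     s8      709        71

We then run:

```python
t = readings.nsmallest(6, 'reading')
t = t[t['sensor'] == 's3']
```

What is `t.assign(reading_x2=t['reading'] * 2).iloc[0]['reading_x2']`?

800

take 6 rows with smallest reading:
  sensor  reading  humidity
0     s8      287        38
6     s3      400        41
7     s8      497        12
8     s3      562        90
3     s8      615        21
9     s8      709        71
filter rows where sensor == 's3':
  sensor  reading  humidity
6     s3      400        41
8     s3      562        90
add column reading_x2 = t['reading'] * 2:
  sensor  reading  humidity  reading_x2
6     s3      400        41         800
8     s3      562        90        1124
Reading off the value at position 0, column 'reading_x2', we get 800.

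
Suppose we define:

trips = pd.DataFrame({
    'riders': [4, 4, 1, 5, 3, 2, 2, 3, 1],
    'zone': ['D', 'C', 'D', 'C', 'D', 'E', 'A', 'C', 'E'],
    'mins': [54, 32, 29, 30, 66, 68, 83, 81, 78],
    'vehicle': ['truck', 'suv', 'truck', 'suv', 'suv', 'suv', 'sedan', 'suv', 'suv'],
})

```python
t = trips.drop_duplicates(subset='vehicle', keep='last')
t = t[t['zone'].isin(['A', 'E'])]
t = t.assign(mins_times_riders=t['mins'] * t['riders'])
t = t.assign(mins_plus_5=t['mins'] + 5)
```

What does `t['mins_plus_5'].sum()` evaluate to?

drop duplicate vehicle (keep=last):
   riders zone  mins vehicle
2       1    D    29   truck
6       2    A    83   sedan
8       1    E    78     suv
filter rows where zone in ['A', 'E']:
   riders zone  mins vehicle
6       2    A    83   sedan
8       1    E    78     suv
add column mins_times_riders = t['mins'] * t['riders']:
   riders zone  mins vehicle  mins_times_riders
6       2    A    83   sedan                166
8       1    E    78     suv                 78
add column mins_plus_5 = t['mins'] + 5:
   riders zone  mins vehicle  mins_times_riders  mins_plus_5
6       2    A    83   sedan                166           88
8       1    E    78     suv                 78           83
Hence 171.

171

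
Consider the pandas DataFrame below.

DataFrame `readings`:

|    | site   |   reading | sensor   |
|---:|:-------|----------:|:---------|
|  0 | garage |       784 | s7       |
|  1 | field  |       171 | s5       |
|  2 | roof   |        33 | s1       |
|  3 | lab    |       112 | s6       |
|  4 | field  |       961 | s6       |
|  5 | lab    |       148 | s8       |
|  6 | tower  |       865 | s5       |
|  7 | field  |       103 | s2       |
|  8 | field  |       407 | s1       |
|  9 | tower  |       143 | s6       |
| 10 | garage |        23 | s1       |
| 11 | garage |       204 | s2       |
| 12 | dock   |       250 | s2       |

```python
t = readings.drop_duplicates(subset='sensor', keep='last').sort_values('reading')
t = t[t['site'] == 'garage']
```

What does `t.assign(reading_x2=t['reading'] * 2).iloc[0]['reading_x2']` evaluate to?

drop duplicate sensor (keep=last):
      site  reading sensor
0   garage      784     s7
5      lab      148     s8
6    tower      865     s5
9    tower      143     s6
10  garage       23     s1
12    dock      250     s2
sort by reading:
      site  reading sensor
10  garage       23     s1
9    tower      143     s6
5      lab      148     s8
12    dock      250     s2
0   garage      784     s7
6    tower      865     s5
filter rows where site == 'garage':
      site  reading sensor
10  garage       23     s1
0   garage      784     s7
add column reading_x2 = t['reading'] * 2:
      site  reading sensor  reading_x2
10  garage       23     s1          46
0   garage      784     s7        1568
Taking the value at position 0, column 'reading_x2' gives 46.

46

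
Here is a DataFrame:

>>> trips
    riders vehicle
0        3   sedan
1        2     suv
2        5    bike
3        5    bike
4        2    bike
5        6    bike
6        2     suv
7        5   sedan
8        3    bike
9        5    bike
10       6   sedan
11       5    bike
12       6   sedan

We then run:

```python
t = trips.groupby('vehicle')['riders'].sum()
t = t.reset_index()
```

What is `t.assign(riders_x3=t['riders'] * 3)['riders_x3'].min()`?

12

group by vehicle, sum of riders:
vehicle
bike     31
sedan    20
suv       4
Name: riders, dtype: int64
reset_index():
  vehicle  riders
0    bike      31
1   sedan      20
2     suv       4
add column riders_x3 = t['riders'] * 3:
  vehicle  riders  riders_x3
0    bike      31         93
1   sedan      20         60
2     suv       4         12
So min() = 12.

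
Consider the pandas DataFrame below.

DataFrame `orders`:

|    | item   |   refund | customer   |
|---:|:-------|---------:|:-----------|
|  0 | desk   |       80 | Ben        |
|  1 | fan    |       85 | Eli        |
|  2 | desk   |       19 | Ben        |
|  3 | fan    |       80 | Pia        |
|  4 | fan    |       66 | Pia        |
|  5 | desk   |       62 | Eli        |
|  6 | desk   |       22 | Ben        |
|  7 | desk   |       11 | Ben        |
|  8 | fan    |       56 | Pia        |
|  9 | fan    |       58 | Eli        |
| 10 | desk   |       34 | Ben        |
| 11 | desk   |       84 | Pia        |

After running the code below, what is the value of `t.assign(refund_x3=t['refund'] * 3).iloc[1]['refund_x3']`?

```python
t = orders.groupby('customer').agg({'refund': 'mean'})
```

205.0

group by customer, mean of refund:
             refund
customer           
Ben       33.200000
Eli       68.333333
Pia       71.500000
add column refund_x3 = t['refund'] * 3:
             refund  refund_x3
customer                      
Ben       33.200000       99.6
Eli       68.333333      205.0
Pia       71.500000      214.5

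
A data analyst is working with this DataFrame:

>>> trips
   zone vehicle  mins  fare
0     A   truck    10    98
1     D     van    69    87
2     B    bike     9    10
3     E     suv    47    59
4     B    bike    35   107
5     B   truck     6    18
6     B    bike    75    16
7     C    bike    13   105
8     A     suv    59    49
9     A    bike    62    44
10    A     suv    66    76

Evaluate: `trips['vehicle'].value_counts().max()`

value_counts of vehicle:
vehicle
bike     5
suv      3
truck    2
van      1
Name: count, dtype: int64
So max() = 5.

5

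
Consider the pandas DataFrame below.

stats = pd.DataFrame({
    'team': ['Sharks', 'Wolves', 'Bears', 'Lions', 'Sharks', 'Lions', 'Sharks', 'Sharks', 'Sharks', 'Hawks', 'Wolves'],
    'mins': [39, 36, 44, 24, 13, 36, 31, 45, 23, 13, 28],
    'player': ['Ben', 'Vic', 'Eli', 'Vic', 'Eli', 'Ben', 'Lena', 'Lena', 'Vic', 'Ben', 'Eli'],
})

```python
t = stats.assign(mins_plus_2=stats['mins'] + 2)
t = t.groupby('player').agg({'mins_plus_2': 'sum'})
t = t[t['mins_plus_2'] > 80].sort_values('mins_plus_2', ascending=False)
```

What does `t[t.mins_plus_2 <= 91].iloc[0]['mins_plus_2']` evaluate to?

add column mins_plus_2 = stats['mins'] + 2:
      team  mins player  mins_plus_2
0   Sharks    39    Ben           41
1   Wolves    36    Vic           38
2    Bears    44    Eli           46
3    Lions    24    Vic           26
4   Sharks    13    Eli           15
5    Lions    36    Ben           38
6   Sharks    31   Lena           33
7   Sharks    45   Lena           47
8   Sharks    23    Vic           25
9    Hawks    13    Ben           15
10  Wolves    28    Eli           30
group by player, sum of mins_plus_2:
        mins_plus_2
player             
Ben              94
Eli              91
Lena             80
Vic              89
filter rows where mins_plus_2 > 80:
        mins_plus_2
player             
Ben              94
Eli              91
Vic              89
sort by mins_plus_2 descending:
        mins_plus_2
player             
Ben              94
Eli              91
Vic              89
filter rows where mins_plus_2 <= 91:
        mins_plus_2
player             
Eli              91
Vic              89

91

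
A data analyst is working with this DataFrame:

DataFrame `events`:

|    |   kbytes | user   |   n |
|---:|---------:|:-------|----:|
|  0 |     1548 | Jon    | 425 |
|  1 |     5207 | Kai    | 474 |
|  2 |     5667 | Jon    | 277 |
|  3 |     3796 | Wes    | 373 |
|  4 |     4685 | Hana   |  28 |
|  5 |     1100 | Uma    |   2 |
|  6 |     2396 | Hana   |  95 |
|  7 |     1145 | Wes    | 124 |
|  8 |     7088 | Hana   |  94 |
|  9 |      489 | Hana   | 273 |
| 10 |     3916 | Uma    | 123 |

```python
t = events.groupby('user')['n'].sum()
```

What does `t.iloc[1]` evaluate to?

702

group by user, sum of n:
user
Hana    490
Jon     702
Kai     474
Uma     125
Wes     497
Name: n, dtype: int64
So iloc[1] = 702.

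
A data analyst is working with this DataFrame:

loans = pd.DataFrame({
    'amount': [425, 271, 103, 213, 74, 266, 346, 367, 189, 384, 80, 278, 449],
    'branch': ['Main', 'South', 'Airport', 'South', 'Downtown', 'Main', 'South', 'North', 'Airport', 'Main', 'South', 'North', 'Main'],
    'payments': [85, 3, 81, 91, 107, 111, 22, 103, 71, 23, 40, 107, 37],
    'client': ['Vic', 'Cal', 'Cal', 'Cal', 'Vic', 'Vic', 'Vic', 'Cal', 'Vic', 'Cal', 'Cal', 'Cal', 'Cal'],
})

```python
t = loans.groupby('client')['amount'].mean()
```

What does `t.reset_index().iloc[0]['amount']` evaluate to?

268.125

group by client, mean of amount:
client
Cal    268.125
Vic    260.000
Name: amount, dtype: float64
reset_index():
  client   amount
0    Cal  268.125
1    Vic  260.000
So iloc[0]['amount'] = 268.125.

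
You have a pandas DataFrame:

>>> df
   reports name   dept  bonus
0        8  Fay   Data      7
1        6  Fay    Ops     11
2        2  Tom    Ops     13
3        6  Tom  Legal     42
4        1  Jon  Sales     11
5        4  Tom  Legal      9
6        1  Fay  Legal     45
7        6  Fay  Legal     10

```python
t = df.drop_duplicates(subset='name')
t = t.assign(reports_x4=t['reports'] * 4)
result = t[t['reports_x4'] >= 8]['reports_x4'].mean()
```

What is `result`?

drop duplicate name (keep=first):
   reports name   dept  bonus
0        8  Fay   Data      7
2        2  Tom    Ops     13
4        1  Jon  Sales     11
add column reports_x4 = t['reports'] * 4:
   reports name   dept  bonus  reports_x4
0        8  Fay   Data      7          32
2        2  Tom    Ops     13           8
4        1  Jon  Sales     11           4
filter rows where reports_x4 >= 8:
   reports name  dept  bonus  reports_x4
0        8  Fay  Data      7          32
2        2  Tom   Ops     13           8

20.0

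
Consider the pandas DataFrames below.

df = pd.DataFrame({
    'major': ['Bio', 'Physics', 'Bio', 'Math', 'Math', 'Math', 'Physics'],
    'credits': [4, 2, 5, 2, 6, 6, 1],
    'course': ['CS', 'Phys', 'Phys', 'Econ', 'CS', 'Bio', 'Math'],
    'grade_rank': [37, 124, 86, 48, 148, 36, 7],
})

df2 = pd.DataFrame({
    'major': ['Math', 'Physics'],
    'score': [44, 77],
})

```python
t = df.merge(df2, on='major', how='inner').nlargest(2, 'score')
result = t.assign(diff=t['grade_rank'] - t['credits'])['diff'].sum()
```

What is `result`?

128

merge on 'major' (how='inner') → 5 rows:
     major  credits course  grade_rank  score
0  Physics        2   Phys         124     77
1     Math        2   Econ          48     44
2     Math        6     CS         148     44
3     Math        6    Bio          36     44
4  Physics        1   Math           7     77
take 2 rows with largest score:
     major  credits course  grade_rank  score
0  Physics        2   Phys         124     77
4  Physics        1   Math           7     77
add column diff = t['grade_rank'] - t['credits']:
     major  credits course  grade_rank  score  diff
0  Physics        2   Phys         124     77   122
4  Physics        1   Math           7     77     6
Reading off the sum of column 'diff', we get 128.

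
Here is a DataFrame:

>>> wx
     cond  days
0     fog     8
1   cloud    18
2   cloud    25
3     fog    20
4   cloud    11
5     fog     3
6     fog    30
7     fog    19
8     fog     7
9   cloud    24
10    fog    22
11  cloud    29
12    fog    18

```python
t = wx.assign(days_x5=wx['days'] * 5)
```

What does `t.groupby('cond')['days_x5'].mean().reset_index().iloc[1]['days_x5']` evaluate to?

79.375

add column days_x5 = wx['days'] * 5:
     cond  days  days_x5
0     fog     8       40
1   cloud    18       90
2   cloud    25      125
3     fog    20      100
4   cloud    11       55
5     fog     3       15
6     fog    30      150
7     fog    19       95
8     fog     7       35
9   cloud    24      120
10    fog    22      110
11  cloud    29      145
12    fog    18       90
group by cond, mean of days_x5:
cond
cloud    107.000
fog       79.375
Name: days_x5, dtype: float64
reset_index():
    cond  days_x5
0  cloud  107.000
1    fog   79.375
Then the value at position 1, column 'days_x5': 79.375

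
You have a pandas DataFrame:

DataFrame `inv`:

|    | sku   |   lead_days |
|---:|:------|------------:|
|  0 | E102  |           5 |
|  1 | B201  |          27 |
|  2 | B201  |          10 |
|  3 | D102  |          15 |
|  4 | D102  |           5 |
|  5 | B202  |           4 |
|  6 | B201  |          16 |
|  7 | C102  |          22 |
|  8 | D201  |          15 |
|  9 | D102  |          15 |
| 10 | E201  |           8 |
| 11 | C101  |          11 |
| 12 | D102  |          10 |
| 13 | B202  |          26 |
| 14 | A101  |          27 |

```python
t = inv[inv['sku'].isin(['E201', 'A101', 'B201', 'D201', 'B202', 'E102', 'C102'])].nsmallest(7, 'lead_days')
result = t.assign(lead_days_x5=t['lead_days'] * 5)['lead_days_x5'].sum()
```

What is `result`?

filter rows where sku in ['E201', 'A101', 'B201', 'D201', 'B202', 'E102', 'C102']:
     sku  lead_days
0   E102          5
1   B201         27
2   B201         10
5   B202          4
6   B201         16
7   C102         22
8   D201         15
10  E201          8
13  B202         26
14  A101         27
take 7 rows with smallest lead_days:
     sku  lead_days
5   B202          4
0   E102          5
10  E201          8
2   B201         10
8   D201         15
6   B201         16
7   C102         22
add column lead_days_x5 = t['lead_days'] * 5:
     sku  lead_days  lead_days_x5
5   B202          4            20
0   E102          5            25
10  E201          8            40
2   B201         10            50
8   D201         15            75
6   B201         16            80
7   C102         22           110
So sum() = 400.

400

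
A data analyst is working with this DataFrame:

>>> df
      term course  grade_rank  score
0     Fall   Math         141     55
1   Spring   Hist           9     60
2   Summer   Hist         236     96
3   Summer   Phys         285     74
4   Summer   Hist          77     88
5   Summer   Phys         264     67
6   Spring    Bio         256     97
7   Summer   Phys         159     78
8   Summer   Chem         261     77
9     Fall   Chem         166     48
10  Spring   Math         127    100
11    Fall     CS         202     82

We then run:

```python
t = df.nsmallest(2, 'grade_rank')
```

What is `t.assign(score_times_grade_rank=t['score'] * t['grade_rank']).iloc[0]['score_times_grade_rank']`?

take 2 rows with smallest grade_rank:
     term course  grade_rank  score
1  Spring   Hist           9     60
4  Summer   Hist          77     88
add column score_times_grade_rank = t['score'] * t['grade_rank']:
     term course  grade_rank  score  score_times_grade_rank
1  Spring   Hist           9     60                     540
4  Summer   Hist          77     88                    6776

540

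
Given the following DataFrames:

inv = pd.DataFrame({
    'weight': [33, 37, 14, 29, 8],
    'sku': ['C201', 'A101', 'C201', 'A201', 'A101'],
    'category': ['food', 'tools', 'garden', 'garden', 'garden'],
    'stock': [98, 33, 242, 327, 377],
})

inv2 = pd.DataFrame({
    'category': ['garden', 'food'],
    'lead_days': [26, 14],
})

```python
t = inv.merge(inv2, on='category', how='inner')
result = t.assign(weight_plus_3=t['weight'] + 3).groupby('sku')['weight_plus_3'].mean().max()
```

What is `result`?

merge on 'category' (how='inner') → 4 rows:
   weight   sku category  stock  lead_days
0      33  C201     food     98         14
1      14  C201   garden    242         26
2      29  A201   garden    327         26
3       8  A101   garden    377         26
add column weight_plus_3 = t['weight'] + 3:
   weight   sku category  stock  lead_days  weight_plus_3
0      33  C201     food     98         14             36
1      14  C201   garden    242         26             17
2      29  A201   garden    327         26             32
3       8  A101   garden    377         26             11
group by sku, mean of weight_plus_3:
sku
A101    11.0
A201    32.0
C201    26.5
Name: weight_plus_3, dtype: float64
So max() = 32.0.

32.0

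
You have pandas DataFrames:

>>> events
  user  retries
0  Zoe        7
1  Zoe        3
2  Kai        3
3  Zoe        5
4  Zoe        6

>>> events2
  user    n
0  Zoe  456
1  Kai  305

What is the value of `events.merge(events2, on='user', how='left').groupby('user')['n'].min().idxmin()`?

merge on 'user' (how='left') → 5 rows:
  user  retries    n
0  Zoe        7  456
1  Zoe        3  456
2  Kai        3  305
3  Zoe        5  456
4  Zoe        6  456
group by user, min of n:
user
Kai    305
Zoe    456
Name: n, dtype: int64
Hence Kai.

Kai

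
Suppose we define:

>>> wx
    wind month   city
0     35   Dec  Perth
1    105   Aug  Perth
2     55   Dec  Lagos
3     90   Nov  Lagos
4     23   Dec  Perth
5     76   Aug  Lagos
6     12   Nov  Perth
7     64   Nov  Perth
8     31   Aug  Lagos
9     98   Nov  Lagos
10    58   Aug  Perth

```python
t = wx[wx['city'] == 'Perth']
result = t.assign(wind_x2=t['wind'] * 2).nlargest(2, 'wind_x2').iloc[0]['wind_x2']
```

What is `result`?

filter rows where city == 'Perth':
    wind month   city
0     35   Dec  Perth
1    105   Aug  Perth
4     23   Dec  Perth
6     12   Nov  Perth
7     64   Nov  Perth
10    58   Aug  Perth
add column wind_x2 = t['wind'] * 2:
    wind month   city  wind_x2
0     35   Dec  Perth       70
1    105   Aug  Perth      210
4     23   Dec  Perth       46
6     12   Nov  Perth       24
7     64   Nov  Perth      128
10    58   Aug  Perth      116
take 2 rows with largest wind_x2:
   wind month   city  wind_x2
1   105   Aug  Perth      210
7    64   Nov  Perth      128
The value at position 0, column 'wind_x2' is 210.

210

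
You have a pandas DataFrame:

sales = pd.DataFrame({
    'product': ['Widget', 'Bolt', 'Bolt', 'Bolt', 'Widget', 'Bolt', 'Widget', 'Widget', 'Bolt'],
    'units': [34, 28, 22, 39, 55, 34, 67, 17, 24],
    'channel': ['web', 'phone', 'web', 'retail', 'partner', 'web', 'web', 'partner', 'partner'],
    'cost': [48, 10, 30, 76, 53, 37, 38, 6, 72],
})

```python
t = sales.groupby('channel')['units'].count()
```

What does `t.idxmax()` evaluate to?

web

group by channel, count of units:
channel
partner    3
phone      1
retail     1
web        4
Name: units, dtype: int64
Finally, label with the largest value = web.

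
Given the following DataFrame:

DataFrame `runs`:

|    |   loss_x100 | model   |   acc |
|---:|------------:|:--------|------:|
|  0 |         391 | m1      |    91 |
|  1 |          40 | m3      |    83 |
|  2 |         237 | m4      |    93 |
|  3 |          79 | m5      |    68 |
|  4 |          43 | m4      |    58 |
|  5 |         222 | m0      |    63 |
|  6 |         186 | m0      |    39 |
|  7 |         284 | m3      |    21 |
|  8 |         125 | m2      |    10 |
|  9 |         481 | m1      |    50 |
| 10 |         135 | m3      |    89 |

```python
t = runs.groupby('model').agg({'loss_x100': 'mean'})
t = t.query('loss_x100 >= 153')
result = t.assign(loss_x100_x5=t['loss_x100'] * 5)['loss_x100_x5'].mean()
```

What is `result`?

group by model, mean of loss_x100:
       loss_x100
model           
m0         204.0
m1         436.0
m2         125.0
m3         153.0
m4         140.0
m5          79.0
filter rows where loss_x100 >= 153:
       loss_x100
model           
m0         204.0
m1         436.0
m3         153.0
add column loss_x100_x5 = t['loss_x100'] * 5:
       loss_x100  loss_x100_x5
model                         
m0         204.0        1020.0
m1         436.0        2180.0
m3         153.0         765.0
Hence 1321.66666667.

1321.66666667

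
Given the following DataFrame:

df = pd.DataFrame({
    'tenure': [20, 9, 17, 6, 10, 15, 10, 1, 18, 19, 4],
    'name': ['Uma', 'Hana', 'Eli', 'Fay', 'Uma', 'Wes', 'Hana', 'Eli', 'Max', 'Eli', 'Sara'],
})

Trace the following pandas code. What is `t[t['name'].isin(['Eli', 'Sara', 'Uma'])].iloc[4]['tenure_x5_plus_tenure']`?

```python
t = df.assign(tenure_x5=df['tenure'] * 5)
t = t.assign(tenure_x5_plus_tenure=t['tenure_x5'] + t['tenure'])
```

114

add column tenure_x5 = df['tenure'] * 5:
    tenure  name  tenure_x5
0       20   Uma        100
1        9  Hana         45
2       17   Eli         85
3        6   Fay         30
4       10   Uma         50
5       15   Wes         75
6       10  Hana         50
7        1   Eli          5
8       18   Max         90
9       19   Eli         95
10       4  Sara         20
add column tenure_x5_plus_tenure = t['tenure_x5'] + t['tenure']:
    tenure  name  tenure_x5  tenure_x5_plus_tenure
0       20   Uma        100                    120
1        9  Hana         45                     54
2       17   Eli         85                    102
3        6   Fay         30                     36
4       10   Uma         50                     60
5       15   Wes         75                     90
6       10  Hana         50                     60
7        1   Eli          5                      6
8       18   Max         90                    108
9       19   Eli         95                    114
10       4  Sara         20                     24
filter rows where name in ['Eli', 'Sara', 'Uma']:
    tenure  name  tenure_x5  tenure_x5_plus_tenure
0       20   Uma        100                    120
2       17   Eli         85                    102
4       10   Uma         50                     60
7        1   Eli          5                      6
9       19   Eli         95                    114
10       4  Sara         20                     24
value at position 4, column 'tenure_x5_plus_tenure' → 114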